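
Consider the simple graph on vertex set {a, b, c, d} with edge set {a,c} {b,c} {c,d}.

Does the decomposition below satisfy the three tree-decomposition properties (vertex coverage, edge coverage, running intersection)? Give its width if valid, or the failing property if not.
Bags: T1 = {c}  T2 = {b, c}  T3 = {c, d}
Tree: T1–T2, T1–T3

No — vertex a appears in no bag.

A tree decomposition must satisfy three properties: every vertex lies in some bag; for every edge, both endpoints lie together in some bag; and for every vertex, the bags containing it form a connected subtree. Here vertex a appears in no bag, so the decomposition is invalid.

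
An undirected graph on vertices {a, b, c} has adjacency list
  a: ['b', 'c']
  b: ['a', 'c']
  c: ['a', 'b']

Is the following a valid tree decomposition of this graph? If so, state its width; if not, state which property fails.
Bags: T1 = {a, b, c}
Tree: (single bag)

Every vertex of G appears in some bag (union = {a, b, c}); every edge is covered by a bag; and for each vertex v the set of bags containing v is connected in the bag tree. The decomposition is therefore valid. The largest bag has 3 vertices, so the width is 2.

Yes; width 2.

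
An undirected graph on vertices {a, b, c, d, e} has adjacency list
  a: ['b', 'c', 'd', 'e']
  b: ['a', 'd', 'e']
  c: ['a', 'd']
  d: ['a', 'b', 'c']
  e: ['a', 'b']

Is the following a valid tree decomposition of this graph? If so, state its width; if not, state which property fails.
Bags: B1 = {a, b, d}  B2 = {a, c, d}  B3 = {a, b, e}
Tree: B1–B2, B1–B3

Vertex coverage: the bags together contain {a, b, c, d, e}, the full vertex set. Edge coverage: each edge of G has both endpoints in at least one bag. Running intersection: for every vertex, the bags containing it form a connected subtree. All three properties hold, so this is a valid tree decomposition of width max|bag| − 1 = 2, and hence tw(G) ≤ 2.

Yes; width 2.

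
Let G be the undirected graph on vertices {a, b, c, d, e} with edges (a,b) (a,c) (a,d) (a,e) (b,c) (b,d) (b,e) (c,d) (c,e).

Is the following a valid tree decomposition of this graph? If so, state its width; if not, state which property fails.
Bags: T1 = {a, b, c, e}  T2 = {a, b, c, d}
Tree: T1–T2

Yes; width 3.

Vertex coverage: the bags together contain {a, b, c, d, e}, the full vertex set. Edge coverage: each edge of G has both endpoints in at least one bag. Running intersection: for every vertex, the bags containing it form a connected subtree. All three properties hold, so this is a valid tree decomposition of width max|bag| − 1 = 3, and hence tw(G) ≤ 3.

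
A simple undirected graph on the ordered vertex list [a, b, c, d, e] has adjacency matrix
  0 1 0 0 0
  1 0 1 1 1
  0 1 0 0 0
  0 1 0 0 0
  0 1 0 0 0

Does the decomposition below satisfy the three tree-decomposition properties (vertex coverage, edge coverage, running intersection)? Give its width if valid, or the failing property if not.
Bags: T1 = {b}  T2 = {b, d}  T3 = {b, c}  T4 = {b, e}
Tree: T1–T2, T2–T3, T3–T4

No — vertex a appears in no bag.

A tree decomposition must satisfy three properties: every vertex lies in some bag; for every edge, both endpoints lie together in some bag; and for every vertex, the bags containing it form a connected subtree. Here vertex a appears in no bag, so the decomposition is invalid.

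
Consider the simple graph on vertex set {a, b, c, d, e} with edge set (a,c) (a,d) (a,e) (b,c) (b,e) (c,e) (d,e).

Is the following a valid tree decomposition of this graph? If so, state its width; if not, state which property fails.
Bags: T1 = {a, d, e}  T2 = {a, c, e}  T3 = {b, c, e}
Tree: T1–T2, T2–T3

Yes; width 2.

Every vertex of G appears in some bag (union = {a, b, c, d, e}); every edge is covered by a bag; and for each vertex v the set of bags containing v is connected in the bag tree. The decomposition is therefore valid. The largest bag has 3 vertices, so the width is 2.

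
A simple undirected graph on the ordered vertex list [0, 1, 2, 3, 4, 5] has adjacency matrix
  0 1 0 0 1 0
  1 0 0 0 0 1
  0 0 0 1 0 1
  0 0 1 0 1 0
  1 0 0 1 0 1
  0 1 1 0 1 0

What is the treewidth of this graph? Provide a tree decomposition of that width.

Treewidth 2.
Bags: B1 = {2, 3, 5}  B2 = {3, 4, 5}  B3 = {1, 4, 5}  B4 = {0, 1, 4}
Tree: B1–B2, B2–B3, B3–B4

Each bag holds 3 vertices, so the decomposition has width 2, which upper-bounds the treewidth. The edges 2–3–4–5–2 form a cycle, so G is not a tree and its treewidth is at least 2. Hence tw(G) = 2 exactly.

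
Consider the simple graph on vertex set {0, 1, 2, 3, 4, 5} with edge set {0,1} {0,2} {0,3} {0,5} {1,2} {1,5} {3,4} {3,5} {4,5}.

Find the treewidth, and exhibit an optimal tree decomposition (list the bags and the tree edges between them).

Treewidth 2.
One such decomposition:
Bags: B1 = {0, 1, 2}  B2 = {0, 1, 5}  B3 = {0, 3, 5}  B4 = {3, 4, 5}
Tree: B1–B2, B2–B3, B3–B4

The largest bag has 3 vertices, giving width 2; this decomposition certifies tw(G) ≤ 2. Conversely, {0, 1, 2} is a clique of size 3, and the vertices of any clique must share a bag in every tree decomposition; so some bag has ≥ 3 vertices and tw(G) ≥ 2. Hence tw(G) = 2 exactly.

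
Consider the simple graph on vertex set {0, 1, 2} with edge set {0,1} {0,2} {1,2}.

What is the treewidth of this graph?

2

A width-2 tree decomposition is:
Bags: B1 = {0, 1, 2}
Tree: (single bag)
A single bag containing all 3 vertices is trivially a valid decomposition of width 2. On the other hand G contains the 3-clique {0, 1, 2}. A clique must lie in a single bag of any decomposition, so no decomposition can have width below 2. Therefore the treewidth is 2.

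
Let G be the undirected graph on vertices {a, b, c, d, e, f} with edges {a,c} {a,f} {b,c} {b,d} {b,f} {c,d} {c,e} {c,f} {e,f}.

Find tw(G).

A width-2 tree decomposition is:
Bags: B1 = {b, c, f}  B2 = {a, c, f}  B3 = {c, e, f}  B4 = {b, c, d}
Tree: B1–B2, B2–B3, B1–B4
Every bag has size at most 3, so the width is 3 − 1 = 2 and tw(G) ≤ 2. Conversely, {b, c, d} is a clique of size 3, and the vertices of any clique must share a bag in every tree decomposition; so some bag has ≥ 3 vertices and tw(G) ≥ 2. The upper and lower bounds meet at 2, so that is the treewidth.

2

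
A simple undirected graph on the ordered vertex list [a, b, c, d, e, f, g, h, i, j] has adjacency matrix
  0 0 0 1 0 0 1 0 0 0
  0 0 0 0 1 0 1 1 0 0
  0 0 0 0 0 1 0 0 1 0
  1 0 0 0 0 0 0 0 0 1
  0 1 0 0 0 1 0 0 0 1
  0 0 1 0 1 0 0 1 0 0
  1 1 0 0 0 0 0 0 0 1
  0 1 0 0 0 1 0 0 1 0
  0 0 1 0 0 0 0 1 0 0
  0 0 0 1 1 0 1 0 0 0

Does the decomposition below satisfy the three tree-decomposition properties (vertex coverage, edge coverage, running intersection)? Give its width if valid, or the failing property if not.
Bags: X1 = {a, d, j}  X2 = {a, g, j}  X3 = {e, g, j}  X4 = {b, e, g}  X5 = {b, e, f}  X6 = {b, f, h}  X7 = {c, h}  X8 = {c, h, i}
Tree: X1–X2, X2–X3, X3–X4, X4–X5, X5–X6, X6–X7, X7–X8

No — edge (f,c) lies in no bag.

A tree decomposition must satisfy three properties: every vertex lies in some bag; for every edge, both endpoints lie together in some bag; and for every vertex, the bags containing it form a connected subtree. Here edge (f,c) lies in no bag, so the decomposition is invalid.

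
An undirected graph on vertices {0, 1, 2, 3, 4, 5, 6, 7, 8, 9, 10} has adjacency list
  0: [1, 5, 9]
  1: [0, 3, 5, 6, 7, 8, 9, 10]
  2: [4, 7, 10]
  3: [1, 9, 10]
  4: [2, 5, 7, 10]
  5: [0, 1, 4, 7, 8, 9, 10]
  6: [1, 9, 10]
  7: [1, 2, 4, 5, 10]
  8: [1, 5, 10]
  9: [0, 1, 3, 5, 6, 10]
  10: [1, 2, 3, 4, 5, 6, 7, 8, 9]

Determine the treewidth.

A width-3 tree decomposition is:
Bags: B1 = {1, 5, 9, 10}  B2 = {0, 1, 5, 9}  B3 = {1, 6, 9, 10}  B4 = {1, 5, 8, 10}  B5 = {1, 5, 7, 10}  B6 = {4, 5, 7, 10}  B7 = {1, 3, 9, 10}  B8 = {2, 4, 7, 10}
Tree: B1–B2, B1–B3, B1–B4, B4–B5, B5–B6, B3–B7, B6–B8
The largest bag has 4 vertices, giving width 3; this decomposition certifies tw(G) ≤ 3. Conversely, {0, 1, 5, 9} is a clique of size 4, and the vertices of any clique must share a bag in every tree decomposition; so some bag has ≥ 4 vertices and tw(G) ≥ 3. Therefore the treewidth is 3.

3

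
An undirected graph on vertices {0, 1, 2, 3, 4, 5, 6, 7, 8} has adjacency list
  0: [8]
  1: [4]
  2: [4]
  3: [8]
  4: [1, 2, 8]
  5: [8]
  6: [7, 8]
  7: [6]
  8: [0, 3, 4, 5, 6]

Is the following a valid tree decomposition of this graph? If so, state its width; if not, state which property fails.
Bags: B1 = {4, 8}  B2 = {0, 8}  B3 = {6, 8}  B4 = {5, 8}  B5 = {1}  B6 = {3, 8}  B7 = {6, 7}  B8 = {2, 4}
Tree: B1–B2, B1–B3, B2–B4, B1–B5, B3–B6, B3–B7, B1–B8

No — edge (4,1) lies in no bag.

A tree decomposition must satisfy three properties: every vertex lies in some bag; for every edge, both endpoints lie together in some bag; and for every vertex, the bags containing it form a connected subtree. Here edge (4,1) lies in no bag, so the decomposition is invalid.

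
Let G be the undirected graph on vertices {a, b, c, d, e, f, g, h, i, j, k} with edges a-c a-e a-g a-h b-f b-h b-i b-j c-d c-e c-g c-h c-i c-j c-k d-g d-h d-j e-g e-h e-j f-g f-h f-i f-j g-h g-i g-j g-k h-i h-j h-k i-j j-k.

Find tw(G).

A width-4 tree decomposition is:
Bags: B1 = {c, g, h, i, j}  B2 = {f, g, h, i, j}  B3 = {c, e, g, h, j}  B4 = {a, c, e, g, h}  B5 = {b, f, h, i, j}  B6 = {c, d, g, h, j}  B7 = {c, g, h, j, k}
Tree: B1–B2, B1–B3, B3–B4, B2–B5, B3–B6, B6–B7
The largest bag has 5 vertices, giving width 4; this decomposition certifies tw(G) ≤ 4. For the lower bound, the 5 vertices {c, d, g, h, j} are pairwise adjacent, and any tree decomposition puts a clique entirely inside one bag — forcing width ≥ 4. Therefore the treewidth is 4.

4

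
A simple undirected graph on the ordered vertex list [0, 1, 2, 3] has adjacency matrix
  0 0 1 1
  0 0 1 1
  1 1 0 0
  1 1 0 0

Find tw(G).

A width-2 tree decomposition is:
Bags: B1 = {0, 1, 2}  B2 = {0, 1, 3}
Tree: B1–B2
Every bag has size at most 3, so the width is 3 − 1 = 2 and tw(G) ≤ 2. Since 1–2–0–3–1 is a cycle in G, G is not acyclic. Forests are exactly the graphs of treewidth ≤ 1, so tw(G) ≥ 2. Therefore the treewidth is 2.

2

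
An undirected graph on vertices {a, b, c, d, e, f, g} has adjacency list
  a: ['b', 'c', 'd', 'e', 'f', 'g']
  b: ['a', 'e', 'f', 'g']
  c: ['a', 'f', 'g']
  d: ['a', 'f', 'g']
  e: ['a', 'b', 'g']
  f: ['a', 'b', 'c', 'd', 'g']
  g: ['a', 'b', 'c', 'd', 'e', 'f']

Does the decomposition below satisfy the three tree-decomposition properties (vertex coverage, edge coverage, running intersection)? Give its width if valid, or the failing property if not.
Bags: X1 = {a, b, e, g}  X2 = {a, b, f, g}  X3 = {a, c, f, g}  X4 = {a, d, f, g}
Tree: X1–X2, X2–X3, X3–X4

Every vertex of G appears in some bag (union = {a, b, c, d, e, f, g}); every edge is covered by a bag; and for each vertex v the set of bags containing v is connected in the bag tree. The decomposition is therefore valid. The largest bag has 4 vertices, so the width is 3.

Yes; width 3.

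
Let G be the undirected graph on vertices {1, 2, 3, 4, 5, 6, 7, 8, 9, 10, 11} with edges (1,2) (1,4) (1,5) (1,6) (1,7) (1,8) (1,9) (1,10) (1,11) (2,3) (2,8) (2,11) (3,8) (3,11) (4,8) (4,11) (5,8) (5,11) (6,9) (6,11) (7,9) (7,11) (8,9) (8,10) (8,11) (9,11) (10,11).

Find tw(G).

3

A width-3 tree decomposition is:
Bags: B1 = {1, 8, 9, 11}  B2 = {1, 8, 10, 11}  B3 = {1, 2, 8, 11}  B4 = {1, 7, 9, 11}  B5 = {1, 4, 8, 11}  B6 = {1, 6, 9, 11}  B7 = {2, 3, 8, 11}  B8 = {1, 5, 8, 11}
Tree: B1–B2, B2–B3, B1–B4, B1–B5, B4–B6, B3–B7, B3–B8
The largest bag has 4 vertices, giving width 3; this decomposition certifies tw(G) ≤ 3. For the lower bound, the 4 vertices {1, 2, 8, 11} are pairwise adjacent, and any tree decomposition puts a clique entirely inside one bag — forcing width ≥ 3. Therefore the treewidth is 3.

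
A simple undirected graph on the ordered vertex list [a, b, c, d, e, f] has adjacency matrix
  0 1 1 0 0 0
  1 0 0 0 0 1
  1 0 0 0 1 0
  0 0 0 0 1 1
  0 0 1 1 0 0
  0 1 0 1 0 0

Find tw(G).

2

A width-2 tree decomposition is:
Bags: B1 = {d, e, f}  B2 = {b, e, f}  B3 = {a, b, e}  B4 = {a, c, e}
Tree: B1–B2, B2–B3, B3–B4
The largest bag has 3 vertices, giving width 2; this decomposition certifies tw(G) ≤ 2. The edges e–d–f–b–a–c–e form a cycle, so G is not a tree and its treewidth is at least 2. Therefore the treewidth is 2.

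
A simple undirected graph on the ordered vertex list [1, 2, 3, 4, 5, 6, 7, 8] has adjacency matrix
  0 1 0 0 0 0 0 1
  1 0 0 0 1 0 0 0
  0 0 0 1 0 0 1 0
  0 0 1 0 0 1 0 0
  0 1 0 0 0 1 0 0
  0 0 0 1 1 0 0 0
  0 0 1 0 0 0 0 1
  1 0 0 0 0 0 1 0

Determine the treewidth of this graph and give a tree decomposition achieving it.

The largest bag has 3 vertices, giving width 2; this decomposition certifies tw(G) ≤ 2. The edges 5–2–1–8–7–3–4–6–5 form a cycle, so G is not a tree and its treewidth is at least 2. The upper and lower bounds meet at 2, so that is the treewidth.

Treewidth 2.
One such decomposition:
Bags: B1 = {1, 2, 5}  B2 = {1, 5, 8}  B3 = {5, 7, 8}  B4 = {3, 5, 7}  B5 = {3, 4, 5}  B6 = {4, 5, 6}
Tree: B1–B2, B2–B3, B3–B4, B4–B5, B5–B6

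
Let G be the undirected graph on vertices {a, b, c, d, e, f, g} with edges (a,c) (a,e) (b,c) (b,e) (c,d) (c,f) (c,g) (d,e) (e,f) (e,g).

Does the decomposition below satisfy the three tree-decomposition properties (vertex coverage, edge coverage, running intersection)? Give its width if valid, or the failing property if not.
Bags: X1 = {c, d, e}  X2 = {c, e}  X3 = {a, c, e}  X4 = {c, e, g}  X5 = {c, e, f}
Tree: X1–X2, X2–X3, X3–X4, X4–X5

No — vertex b appears in no bag.

A tree decomposition must satisfy three properties: every vertex lies in some bag; for every edge, both endpoints lie together in some bag; and for every vertex, the bags containing it form a connected subtree. Here vertex b appears in no bag, so the decomposition is invalid.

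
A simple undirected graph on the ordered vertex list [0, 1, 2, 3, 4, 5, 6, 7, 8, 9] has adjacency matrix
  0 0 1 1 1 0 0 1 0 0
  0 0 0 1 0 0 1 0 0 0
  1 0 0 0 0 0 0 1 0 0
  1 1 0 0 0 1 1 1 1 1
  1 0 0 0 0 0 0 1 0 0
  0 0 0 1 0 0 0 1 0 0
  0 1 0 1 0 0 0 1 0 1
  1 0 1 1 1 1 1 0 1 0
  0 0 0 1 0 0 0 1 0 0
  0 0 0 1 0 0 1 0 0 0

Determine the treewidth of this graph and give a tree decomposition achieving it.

Every bag has size at most 3, so the width is 3 − 1 = 2 and tw(G) ≤ 2. For the lower bound, the 3 vertices {0, 2, 7} are pairwise adjacent, and any tree decomposition puts a clique entirely inside one bag — forcing width ≥ 2. Combining the bounds, tw(G) = 2.

Treewidth 2.
One such decomposition:
Bags: B1 = {0, 3, 7}  B2 = {0, 4, 7}  B3 = {3, 6, 7}  B4 = {3, 5, 7}  B5 = {1, 3, 6}  B6 = {3, 7, 8}  B7 = {3, 6, 9}  B8 = {0, 2, 7}
Tree: B1–B2, B1–B3, B3–B4, B3–B5, B4–B6, B3–B7, B1–B8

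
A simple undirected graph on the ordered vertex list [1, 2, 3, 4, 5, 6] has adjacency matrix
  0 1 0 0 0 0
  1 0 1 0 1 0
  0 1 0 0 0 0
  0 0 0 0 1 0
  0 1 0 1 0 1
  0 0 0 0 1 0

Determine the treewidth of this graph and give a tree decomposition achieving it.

The largest bag has 2 vertices, giving width 1; this decomposition certifies tw(G) ≤ 1. G has an edge, so its treewidth is at least 1. Combining the bounds, tw(G) = 1.

Treewidth 1.
One optimal decomposition is:
Bags: B1 = {2, 5}  B2 = {5, 6}  B3 = {1, 2}  B4 = {2, 3}  B5 = {4, 5}
Tree: B1–B2, B1–B3, B3–B4, B1–B5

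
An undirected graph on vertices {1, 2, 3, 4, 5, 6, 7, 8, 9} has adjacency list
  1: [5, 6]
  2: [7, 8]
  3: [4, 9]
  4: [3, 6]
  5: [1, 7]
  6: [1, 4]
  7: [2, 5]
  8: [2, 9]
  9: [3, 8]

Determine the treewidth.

A width-2 tree decomposition is:
Bags: B1 = {3, 8, 9}  B2 = {3, 4, 8}  B3 = {4, 6, 8}  B4 = {1, 6, 8}  B5 = {1, 5, 8}  B6 = {5, 7, 8}  B7 = {2, 7, 8}
Tree: B1–B2, B2–B3, B3–B4, B4–B5, B5–B6, B6–B7
Every bag has size at most 3, so the width is 3 − 1 = 2 and tw(G) ≤ 2. The edges 8–9–3–4–6–1–5–7–2–8 form a cycle, so G is not a tree and its treewidth is at least 2. Therefore the treewidth is 2.

2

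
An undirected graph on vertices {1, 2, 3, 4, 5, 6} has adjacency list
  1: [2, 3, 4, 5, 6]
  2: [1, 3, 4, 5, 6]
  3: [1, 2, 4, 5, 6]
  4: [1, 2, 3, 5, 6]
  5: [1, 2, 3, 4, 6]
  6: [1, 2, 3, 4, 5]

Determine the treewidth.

5

A width-5 tree decomposition is:
Bags: B1 = {1, 2, 3, 4, 5, 6}
Tree: (single bag)
A single bag containing all 6 vertices is trivially a valid decomposition of width 5. For the lower bound, the 6 vertices {1, 2, 3, 4, 5, 6} are pairwise adjacent, and any tree decomposition puts a clique entirely inside one bag — forcing width ≥ 5. The upper and lower bounds meet at 5, so that is the treewidth.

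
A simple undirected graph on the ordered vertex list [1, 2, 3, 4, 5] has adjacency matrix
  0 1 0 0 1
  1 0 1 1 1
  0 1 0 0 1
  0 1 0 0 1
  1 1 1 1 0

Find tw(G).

A width-2 tree decomposition is:
Bags: B1 = {2, 4, 5}  B2 = {2, 3, 5}  B3 = {1, 2, 5}
Tree: B1–B2, B2–B3
Every bag has size at most 3, so the width is 3 − 1 = 2 and tw(G) ≤ 2. For the lower bound, the 3 vertices {1, 2, 5} are pairwise adjacent, and any tree decomposition puts a clique entirely inside one bag — forcing width ≥ 2. Combining the bounds, tw(G) = 2.

2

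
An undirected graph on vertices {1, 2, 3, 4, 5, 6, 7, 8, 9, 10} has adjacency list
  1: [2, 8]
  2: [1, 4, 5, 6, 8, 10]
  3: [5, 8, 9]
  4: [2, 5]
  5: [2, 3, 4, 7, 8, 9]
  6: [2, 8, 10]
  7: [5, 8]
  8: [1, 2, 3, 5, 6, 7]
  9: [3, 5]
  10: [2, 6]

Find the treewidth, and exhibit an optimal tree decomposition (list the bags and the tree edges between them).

The largest bag has 3 vertices, giving width 2; this decomposition certifies tw(G) ≤ 2. Conversely, {3, 5, 9} is a clique of size 3, and the vertices of any clique must share a bag in every tree decomposition; so some bag has ≥ 3 vertices and tw(G) ≥ 2. Hence tw(G) = 2 exactly.

Treewidth 2.
One such decomposition:
Bags: B1 = {3, 5, 8}  B2 = {2, 5, 8}  B3 = {3, 5, 9}  B4 = {5, 7, 8}  B5 = {1, 2, 8}  B6 = {2, 6, 8}  B7 = {2, 4, 5}  B8 = {2, 6, 10}
Tree: B1–B2, B1–B3, B2–B4, B2–B5, B2–B6, B2–B7, B6–B8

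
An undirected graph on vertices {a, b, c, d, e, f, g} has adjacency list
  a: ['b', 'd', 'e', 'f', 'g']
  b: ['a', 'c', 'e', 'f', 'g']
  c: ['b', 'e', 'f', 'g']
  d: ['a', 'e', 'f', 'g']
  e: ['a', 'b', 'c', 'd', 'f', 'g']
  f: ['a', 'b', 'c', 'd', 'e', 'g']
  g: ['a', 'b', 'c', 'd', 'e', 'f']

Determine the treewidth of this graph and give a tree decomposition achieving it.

Treewidth 4.
Bags: B1 = {a, b, e, f, g}  B2 = {a, d, e, f, g}  B3 = {b, c, e, f, g}
Tree: B1–B2, B1–B3

Every bag has size at most 5, so the width is 5 − 1 = 4 and tw(G) ≤ 4. On the other hand G contains the 5-clique {b, c, e, f, g}. A clique must lie in a single bag of any decomposition, so no decomposition can have width below 4. Therefore the treewidth is 4.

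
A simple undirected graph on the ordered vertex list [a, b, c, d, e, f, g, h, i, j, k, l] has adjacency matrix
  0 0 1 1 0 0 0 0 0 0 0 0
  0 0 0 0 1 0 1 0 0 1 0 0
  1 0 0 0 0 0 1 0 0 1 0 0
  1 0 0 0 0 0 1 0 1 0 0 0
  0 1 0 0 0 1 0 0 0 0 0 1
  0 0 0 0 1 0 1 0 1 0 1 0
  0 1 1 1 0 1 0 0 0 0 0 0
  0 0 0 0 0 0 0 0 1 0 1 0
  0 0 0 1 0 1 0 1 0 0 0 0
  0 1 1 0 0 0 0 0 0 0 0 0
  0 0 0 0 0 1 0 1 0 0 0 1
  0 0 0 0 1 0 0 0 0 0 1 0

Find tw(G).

A width-3 tree decomposition is:
Bags: B1 = {e, h, k, l}  B2 = {e, f, h, k}  B3 = {e, f, h, i}  B4 = {b, e, f, i}  B5 = {b, f, g, i}  B6 = {b, d, g, i}  B7 = {b, d, g, j}  B8 = {c, d, g, j}  B9 = {a, c, d, j}
Tree: B1–B2, B2–B3, B3–B4, B4–B5, B5–B6, B6–B7, B7–B8, B8–B9
Each bag holds 4 vertices, so the decomposition has width 3, which upper-bounds the treewidth. For the lower bound: the 4 vertex sets {h,k,l}, {e}, {f}, {b,d,g,i} are disjoint, each induces a connected subgraph, and every pair is joined by at least one edge of G. Contracting each set to a single vertex therefore yields K_{4} as a minor, and since treewidth is minor-monotone, tw(G) ≥ tw(K_{4}) = 3. Hence tw(G) = 3 exactly.

3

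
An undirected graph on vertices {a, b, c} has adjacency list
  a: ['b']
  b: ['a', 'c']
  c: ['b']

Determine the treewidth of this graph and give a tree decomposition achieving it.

Every bag has size at most 2, so the width is 2 − 1 = 1 and tw(G) ≤ 1. G has an edge, so its treewidth is at least 1. Combining the bounds, tw(G) = 1.

Treewidth 1.
Bags: B1 = {a, b}  B2 = {b, c}
Tree: B1–B2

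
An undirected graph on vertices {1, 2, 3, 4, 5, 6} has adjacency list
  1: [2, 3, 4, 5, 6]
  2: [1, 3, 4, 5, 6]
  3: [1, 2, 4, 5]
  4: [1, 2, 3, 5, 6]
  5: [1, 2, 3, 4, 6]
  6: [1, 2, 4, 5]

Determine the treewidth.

A width-4 tree decomposition is:
Bags: B1 = {1, 2, 3, 4, 5}  B2 = {1, 2, 4, 5, 6}
Tree: B1–B2
Every bag has size at most 5, so the width is 5 − 1 = 4 and tw(G) ≤ 4. On the other hand G contains the 5-clique {1, 2, 3, 4, 5}. A clique must lie in a single bag of any decomposition, so no decomposition can have width below 4. Combining the bounds, tw(G) = 4.

4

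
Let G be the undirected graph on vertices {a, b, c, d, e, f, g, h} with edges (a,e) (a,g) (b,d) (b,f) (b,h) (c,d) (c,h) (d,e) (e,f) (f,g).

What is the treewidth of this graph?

2

A width-2 tree decomposition is:
Bags: B1 = {b, c, h}  B2 = {b, c, d}  B3 = {b, d, f}  B4 = {d, e, f}  B5 = {e, f, g}  B6 = {a, e, g}
Tree: B1–B2, B2–B3, B3–B4, B4–B5, B5–B6
Every bag has size at most 3, so the width is 3 − 1 = 2 and tw(G) ≤ 2. The edges h–c–d–b–h form a cycle, so G is not a tree and its treewidth is at least 2. Combining the bounds, tw(G) = 2.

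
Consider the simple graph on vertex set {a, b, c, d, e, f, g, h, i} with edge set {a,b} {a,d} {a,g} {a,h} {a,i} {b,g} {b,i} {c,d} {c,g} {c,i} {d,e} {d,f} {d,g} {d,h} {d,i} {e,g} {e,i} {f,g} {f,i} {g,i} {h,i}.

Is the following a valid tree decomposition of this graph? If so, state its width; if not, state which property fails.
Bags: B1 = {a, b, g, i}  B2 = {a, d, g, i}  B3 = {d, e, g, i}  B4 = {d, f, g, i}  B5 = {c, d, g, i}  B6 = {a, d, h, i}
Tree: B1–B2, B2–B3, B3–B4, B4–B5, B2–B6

Yes; width 3.

Checking the three conditions: (i) the bags cover all of {a, b, c, d, e, f, g, h, i}; (ii) for each edge, some bag contains both endpoints; (iii) the bags containing any fixed vertex form a subtree. All hold, so the decomposition is valid with width 4 − 1 = 3.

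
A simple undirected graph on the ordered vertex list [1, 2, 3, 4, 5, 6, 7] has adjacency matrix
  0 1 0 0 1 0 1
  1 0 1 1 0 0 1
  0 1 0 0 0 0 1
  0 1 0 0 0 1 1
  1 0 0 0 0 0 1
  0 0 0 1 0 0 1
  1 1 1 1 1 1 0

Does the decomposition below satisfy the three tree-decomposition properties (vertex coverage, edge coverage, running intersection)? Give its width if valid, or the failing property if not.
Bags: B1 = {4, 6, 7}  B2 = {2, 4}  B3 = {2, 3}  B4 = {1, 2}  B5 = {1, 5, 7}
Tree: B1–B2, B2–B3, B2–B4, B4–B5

No — edge (7,2) lies in no bag.

A tree decomposition must satisfy three properties: every vertex lies in some bag; for every edge, both endpoints lie together in some bag; and for every vertex, the bags containing it form a connected subtree. Here edge (7,2) lies in no bag, so the decomposition is invalid.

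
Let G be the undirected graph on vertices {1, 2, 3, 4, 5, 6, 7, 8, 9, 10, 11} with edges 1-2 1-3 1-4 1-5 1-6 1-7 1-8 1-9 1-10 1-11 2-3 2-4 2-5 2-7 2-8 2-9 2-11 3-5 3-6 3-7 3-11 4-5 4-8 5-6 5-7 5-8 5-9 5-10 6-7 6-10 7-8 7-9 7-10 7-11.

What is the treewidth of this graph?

4

A width-4 tree decomposition is:
Bags: B1 = {1, 3, 5, 6, 7}  B2 = {1, 2, 3, 5, 7}  B3 = {1, 2, 5, 7, 8}  B4 = {1, 2, 3, 7, 11}  B5 = {1, 5, 6, 7, 10}  B6 = {1, 2, 5, 7, 9}  B7 = {1, 2, 4, 5, 8}
Tree: B1–B2, B2–B3, B2–B4, B1–B5, B2–B6, B3–B7
Every bag has size at most 5, so the width is 5 − 1 = 4 and tw(G) ≤ 4. On the other hand G contains the 5-clique {1, 2, 3, 7, 11}. A clique must lie in a single bag of any decomposition, so no decomposition can have width below 4. Therefore the treewidth is 4.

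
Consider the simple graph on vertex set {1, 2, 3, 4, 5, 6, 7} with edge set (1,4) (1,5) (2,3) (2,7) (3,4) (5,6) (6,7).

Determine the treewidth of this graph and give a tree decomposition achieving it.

Treewidth 2.
Bags: B1 = {5, 6, 7}  B2 = {2, 5, 7}  B3 = {2, 3, 5}  B4 = {3, 4, 5}  B5 = {1, 4, 5}
Tree: B1–B2, B2–B3, B3–B4, B4–B5

Each bag holds 3 vertices, so the decomposition has width 2, which upper-bounds the treewidth. For the lower bound, G contains the cycle 5–6–7–2–3–4–1–5, so G is not a forest; only forests have treewidth ≤ 1, hence tw(G) ≥ 2. Hence tw(G) = 2 exactly.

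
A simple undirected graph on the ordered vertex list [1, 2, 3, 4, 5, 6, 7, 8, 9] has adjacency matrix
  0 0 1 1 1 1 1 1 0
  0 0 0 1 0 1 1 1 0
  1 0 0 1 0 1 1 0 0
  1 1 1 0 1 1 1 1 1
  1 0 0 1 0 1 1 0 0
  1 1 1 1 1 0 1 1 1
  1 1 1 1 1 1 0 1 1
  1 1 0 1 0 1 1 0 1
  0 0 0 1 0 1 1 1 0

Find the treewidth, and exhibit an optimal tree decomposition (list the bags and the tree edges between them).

The largest bag has 5 vertices, giving width 4; this decomposition certifies tw(G) ≤ 4. On the other hand G contains the 5-clique {1, 4, 6, 7, 8}. A clique must lie in a single bag of any decomposition, so no decomposition can have width below 4. Therefore the treewidth is 4.

Treewidth 4.
Bags: B1 = {1, 4, 5, 6, 7}  B2 = {1, 4, 6, 7, 8}  B3 = {2, 4, 6, 7, 8}  B4 = {1, 3, 4, 6, 7}  B5 = {4, 6, 7, 8, 9}
Tree: B1–B2, B2–B3, B1–B4, B2–B5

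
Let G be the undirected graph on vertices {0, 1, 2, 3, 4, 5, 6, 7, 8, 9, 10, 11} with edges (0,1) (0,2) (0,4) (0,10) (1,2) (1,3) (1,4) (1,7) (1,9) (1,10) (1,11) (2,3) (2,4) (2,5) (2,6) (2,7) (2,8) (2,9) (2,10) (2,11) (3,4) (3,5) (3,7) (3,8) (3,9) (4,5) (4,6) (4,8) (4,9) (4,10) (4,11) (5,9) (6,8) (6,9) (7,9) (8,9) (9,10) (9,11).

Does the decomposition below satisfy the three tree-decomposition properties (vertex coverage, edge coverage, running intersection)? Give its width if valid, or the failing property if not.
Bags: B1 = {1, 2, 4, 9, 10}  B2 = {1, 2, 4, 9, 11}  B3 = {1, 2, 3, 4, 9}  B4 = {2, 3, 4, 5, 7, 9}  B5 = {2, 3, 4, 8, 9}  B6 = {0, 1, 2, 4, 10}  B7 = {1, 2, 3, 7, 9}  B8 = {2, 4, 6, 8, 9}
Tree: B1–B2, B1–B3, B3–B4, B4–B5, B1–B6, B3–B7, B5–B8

No — bags containing vertex 7 are not connected in the tree.

A tree decomposition must satisfy three properties: every vertex lies in some bag; for every edge, both endpoints lie together in some bag; and for every vertex, the bags containing it form a connected subtree. Here bags containing vertex 7 are not connected in the tree, so the decomposition is invalid.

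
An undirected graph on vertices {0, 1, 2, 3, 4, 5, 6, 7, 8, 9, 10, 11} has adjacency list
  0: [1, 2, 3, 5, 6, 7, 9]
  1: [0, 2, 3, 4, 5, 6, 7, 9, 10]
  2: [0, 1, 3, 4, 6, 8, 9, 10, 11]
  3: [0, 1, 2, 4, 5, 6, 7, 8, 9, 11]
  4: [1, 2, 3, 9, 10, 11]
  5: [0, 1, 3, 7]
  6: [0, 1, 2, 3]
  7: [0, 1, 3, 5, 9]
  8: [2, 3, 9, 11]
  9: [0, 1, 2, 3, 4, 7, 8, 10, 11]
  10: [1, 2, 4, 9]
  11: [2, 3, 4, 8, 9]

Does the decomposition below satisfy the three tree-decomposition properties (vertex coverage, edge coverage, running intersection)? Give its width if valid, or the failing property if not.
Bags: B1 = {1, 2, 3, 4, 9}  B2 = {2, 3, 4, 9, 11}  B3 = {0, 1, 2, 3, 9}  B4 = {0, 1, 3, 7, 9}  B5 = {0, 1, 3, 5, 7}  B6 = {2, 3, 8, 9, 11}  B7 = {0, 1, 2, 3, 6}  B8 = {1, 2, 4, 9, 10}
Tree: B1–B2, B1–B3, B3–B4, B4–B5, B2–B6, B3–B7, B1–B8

Every vertex of G appears in some bag (union = {0, 1, 2, 3, 4, 5, 6, 7, 8, 9, 10, 11}); every edge is covered by a bag; and for each vertex v the set of bags containing v is connected in the bag tree. The decomposition is therefore valid. The largest bag has 5 vertices, so the width is 4.

Yes; width 4.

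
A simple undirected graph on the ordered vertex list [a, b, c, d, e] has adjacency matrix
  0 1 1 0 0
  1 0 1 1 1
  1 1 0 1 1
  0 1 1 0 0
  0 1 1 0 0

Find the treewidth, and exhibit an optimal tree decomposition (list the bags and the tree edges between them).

Treewidth 2.
One such decomposition:
Bags: B1 = {b, c, e}  B2 = {a, b, c}  B3 = {b, c, d}
Tree: B1–B2, B2–B3

The largest bag has 3 vertices, giving width 2; this decomposition certifies tw(G) ≤ 2. For the lower bound, the 3 vertices {b, c, d} are pairwise adjacent, and any tree decomposition puts a clique entirely inside one bag — forcing width ≥ 2. Hence tw(G) = 2 exactly.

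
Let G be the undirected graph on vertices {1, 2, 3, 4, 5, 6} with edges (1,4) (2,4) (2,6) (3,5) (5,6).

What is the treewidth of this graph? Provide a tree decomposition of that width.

The largest bag has 2 vertices, giving width 1; this decomposition certifies tw(G) ≤ 1. G has an edge, so its treewidth is at least 1. Hence tw(G) = 1 exactly.

Treewidth 1.
One optimal decomposition is:
Bags: B1 = {1, 4}  B2 = {2, 4}  B3 = {2, 6}  B4 = {5, 6}  B5 = {3, 5}
Tree: B1–B2, B2–B3, B3–B4, B4–B5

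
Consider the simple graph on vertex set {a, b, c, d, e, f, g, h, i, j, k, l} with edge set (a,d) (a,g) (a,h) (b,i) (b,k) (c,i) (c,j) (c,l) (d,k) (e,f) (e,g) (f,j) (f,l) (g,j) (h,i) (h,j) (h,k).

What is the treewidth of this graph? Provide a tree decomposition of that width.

The largest bag has 4 vertices, giving width 3; this decomposition certifies tw(G) ≤ 3. For the lower bound: the 4 vertex sets {b,d,k}, {a}, {h}, {c,g,i,j} are disjoint, each induces a connected subgraph, and every pair is joined by at least one edge of G. Contracting each set to a single vertex therefore yields K_{4} as a minor, and since treewidth is minor-monotone, tw(G) ≥ tw(K_{4}) = 3. Combining the bounds, tw(G) = 3.

Treewidth 3.
One such decomposition:
Bags: B1 = {a, b, d, k}  B2 = {a, b, h, k}  B3 = {a, b, h, i}  B4 = {a, g, h, i}  B5 = {g, h, i, j}  B6 = {c, g, i, j}  B7 = {c, e, g, j}  B8 = {c, e, f, j}  B9 = {c, e, f, l}
Tree: B1–B2, B2–B3, B3–B4, B4–B5, B5–B6, B6–B7, B7–B8, B8–B9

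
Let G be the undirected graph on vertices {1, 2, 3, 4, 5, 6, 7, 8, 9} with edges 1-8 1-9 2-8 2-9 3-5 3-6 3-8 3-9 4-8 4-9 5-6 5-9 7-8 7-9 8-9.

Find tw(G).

A width-2 tree decomposition is:
Bags: B1 = {3, 8, 9}  B2 = {2, 8, 9}  B3 = {3, 5, 9}  B4 = {4, 8, 9}  B5 = {1, 8, 9}  B6 = {3, 5, 6}  B7 = {7, 8, 9}
Tree: B1–B2, B1–B3, B2–B4, B1–B5, B3–B6, B2–B7
Each bag holds 3 vertices, so the decomposition has width 2, which upper-bounds the treewidth. For the lower bound, the 3 vertices {1, 8, 9} are pairwise adjacent, and any tree decomposition puts a clique entirely inside one bag — forcing width ≥ 2. Hence tw(G) = 2 exactly.

2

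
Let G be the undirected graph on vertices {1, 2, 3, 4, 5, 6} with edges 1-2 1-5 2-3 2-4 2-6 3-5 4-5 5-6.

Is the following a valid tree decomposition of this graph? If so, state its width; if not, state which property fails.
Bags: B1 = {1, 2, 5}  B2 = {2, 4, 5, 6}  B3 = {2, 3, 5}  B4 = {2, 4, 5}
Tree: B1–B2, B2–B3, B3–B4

No — bags containing vertex 4 are not connected in the tree.

A tree decomposition must satisfy three properties: every vertex lies in some bag; for every edge, both endpoints lie together in some bag; and for every vertex, the bags containing it form a connected subtree. Here bags containing vertex 4 are not connected in the tree, so the decomposition is invalid.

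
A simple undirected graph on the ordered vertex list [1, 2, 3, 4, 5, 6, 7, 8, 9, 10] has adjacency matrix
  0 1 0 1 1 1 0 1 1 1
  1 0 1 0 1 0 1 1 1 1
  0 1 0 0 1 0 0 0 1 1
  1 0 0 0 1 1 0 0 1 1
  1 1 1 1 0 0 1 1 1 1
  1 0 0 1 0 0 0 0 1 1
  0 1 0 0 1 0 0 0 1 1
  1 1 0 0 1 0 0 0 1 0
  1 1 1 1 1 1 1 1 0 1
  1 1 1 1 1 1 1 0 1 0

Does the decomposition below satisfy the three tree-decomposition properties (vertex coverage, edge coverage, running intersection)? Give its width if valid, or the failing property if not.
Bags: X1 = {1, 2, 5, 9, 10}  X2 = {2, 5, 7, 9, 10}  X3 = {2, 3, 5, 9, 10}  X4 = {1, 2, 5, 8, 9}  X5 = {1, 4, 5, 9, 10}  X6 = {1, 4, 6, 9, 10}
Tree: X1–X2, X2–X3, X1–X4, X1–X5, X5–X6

Checking the three conditions: (i) the bags cover all of {1, 2, 3, 4, 5, 6, 7, 8, 9, 10}; (ii) for each edge, some bag contains both endpoints; (iii) the bags containing any fixed vertex form a subtree. All hold, so the decomposition is valid with width 5 − 1 = 4.

Yes; width 4.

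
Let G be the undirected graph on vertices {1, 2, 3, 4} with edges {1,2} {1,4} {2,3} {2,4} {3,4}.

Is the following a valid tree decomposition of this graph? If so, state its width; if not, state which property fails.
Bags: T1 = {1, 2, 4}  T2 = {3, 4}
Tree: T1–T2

A tree decomposition must satisfy three properties: every vertex lies in some bag; for every edge, both endpoints lie together in some bag; and for every vertex, the bags containing it form a connected subtree. Here edge (2,3) lies in no bag, so the decomposition is invalid.

No — edge (2,3) lies in no bag.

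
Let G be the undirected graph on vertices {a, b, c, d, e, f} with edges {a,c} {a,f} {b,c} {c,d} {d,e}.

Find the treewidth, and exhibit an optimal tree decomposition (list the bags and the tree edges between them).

Every bag has size at most 2, so the width is 2 − 1 = 1 and tw(G) ≤ 1. Since G has at least one edge (e.g. c–a), it is not an edgeless graph, so tw(G) ≥ 1. The upper and lower bounds meet at 1, so that is the treewidth.

Treewidth 1.
Bags: B1 = {a, c}  B2 = {b, c}  B3 = {c, d}  B4 = {a, f}  B5 = {d, e}
Tree: B1–B2, B1–B3, B1–B4, B3–B5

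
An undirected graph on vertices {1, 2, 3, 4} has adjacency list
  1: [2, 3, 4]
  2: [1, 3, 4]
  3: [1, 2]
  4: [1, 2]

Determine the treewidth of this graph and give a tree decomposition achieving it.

Each bag holds 3 vertices, so the decomposition has width 2, which upper-bounds the treewidth. Conversely, {1, 2, 3} is a clique of size 3, and the vertices of any clique must share a bag in every tree decomposition; so some bag has ≥ 3 vertices and tw(G) ≥ 2. Hence tw(G) = 2 exactly.

Treewidth 2.
One optimal decomposition is:
Bags: B1 = {1, 2, 4}  B2 = {1, 2, 3}
Tree: B1–B2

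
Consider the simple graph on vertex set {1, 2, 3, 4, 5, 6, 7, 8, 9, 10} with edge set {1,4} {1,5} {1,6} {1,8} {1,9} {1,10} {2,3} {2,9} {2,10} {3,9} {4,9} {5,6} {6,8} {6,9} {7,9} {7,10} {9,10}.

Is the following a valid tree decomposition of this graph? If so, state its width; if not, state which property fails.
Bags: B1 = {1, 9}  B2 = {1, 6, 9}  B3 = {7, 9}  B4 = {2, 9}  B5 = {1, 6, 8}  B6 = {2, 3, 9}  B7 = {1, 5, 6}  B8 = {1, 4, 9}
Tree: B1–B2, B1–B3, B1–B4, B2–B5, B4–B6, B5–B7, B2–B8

A tree decomposition must satisfy three properties: every vertex lies in some bag; for every edge, both endpoints lie together in some bag; and for every vertex, the bags containing it form a connected subtree. Here vertex 10 appears in no bag, so the decomposition is invalid.

No — vertex 10 appears in no bag.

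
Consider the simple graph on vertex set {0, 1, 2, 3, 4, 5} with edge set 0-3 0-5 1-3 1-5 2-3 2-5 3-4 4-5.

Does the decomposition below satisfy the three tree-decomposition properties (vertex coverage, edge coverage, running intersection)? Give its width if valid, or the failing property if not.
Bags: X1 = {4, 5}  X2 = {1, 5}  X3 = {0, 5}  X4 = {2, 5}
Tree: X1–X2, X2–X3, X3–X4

A tree decomposition must satisfy three properties: every vertex lies in some bag; for every edge, both endpoints lie together in some bag; and for every vertex, the bags containing it form a connected subtree. Here vertex 3 appears in no bag, so the decomposition is invalid.

No — vertex 3 appears in no bag.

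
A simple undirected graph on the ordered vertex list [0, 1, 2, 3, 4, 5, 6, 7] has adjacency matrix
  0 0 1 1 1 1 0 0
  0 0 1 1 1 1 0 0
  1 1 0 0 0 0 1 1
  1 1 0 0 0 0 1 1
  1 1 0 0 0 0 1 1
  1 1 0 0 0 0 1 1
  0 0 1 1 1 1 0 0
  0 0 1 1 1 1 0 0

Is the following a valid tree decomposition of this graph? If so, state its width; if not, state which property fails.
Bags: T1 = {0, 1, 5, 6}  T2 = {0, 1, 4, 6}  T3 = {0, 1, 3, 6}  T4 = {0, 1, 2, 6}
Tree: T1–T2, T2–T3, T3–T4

No — vertex 7 appears in no bag.

A tree decomposition must satisfy three properties: every vertex lies in some bag; for every edge, both endpoints lie together in some bag; and for every vertex, the bags containing it form a connected subtree. Here vertex 7 appears in no bag, so the decomposition is invalid.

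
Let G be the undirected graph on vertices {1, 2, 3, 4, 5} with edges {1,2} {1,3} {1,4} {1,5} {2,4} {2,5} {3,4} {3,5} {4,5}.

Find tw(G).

3

A width-3 tree decomposition is:
Bags: B1 = {1, 3, 4, 5}  B2 = {1, 2, 4, 5}
Tree: B1–B2
The largest bag has 4 vertices, giving width 3; this decomposition certifies tw(G) ≤ 3. On the other hand G contains the 4-clique {1, 2, 4, 5}. A clique must lie in a single bag of any decomposition, so no decomposition can have width below 3. The upper and lower bounds meet at 3, so that is the treewidth.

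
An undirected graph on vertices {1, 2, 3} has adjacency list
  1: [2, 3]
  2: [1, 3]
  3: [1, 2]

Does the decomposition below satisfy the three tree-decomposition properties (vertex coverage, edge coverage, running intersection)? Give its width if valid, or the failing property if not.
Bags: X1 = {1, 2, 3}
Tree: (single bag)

Yes; width 2.

Every vertex of G appears in some bag (union = {1, 2, 3}); every edge is covered by a bag; and for each vertex v the set of bags containing v is connected in the bag tree. The decomposition is therefore valid. The largest bag has 3 vertices, so the width is 2.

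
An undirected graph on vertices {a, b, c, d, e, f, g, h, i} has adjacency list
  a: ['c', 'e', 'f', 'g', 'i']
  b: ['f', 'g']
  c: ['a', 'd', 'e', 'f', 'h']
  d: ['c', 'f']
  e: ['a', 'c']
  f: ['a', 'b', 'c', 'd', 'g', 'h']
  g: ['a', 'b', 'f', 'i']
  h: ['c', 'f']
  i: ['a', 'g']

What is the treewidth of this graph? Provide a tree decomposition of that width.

Every bag has size at most 3, so the width is 3 − 1 = 2 and tw(G) ≤ 2. Conversely, {a, c, e} is a clique of size 3, and the vertices of any clique must share a bag in every tree decomposition; so some bag has ≥ 3 vertices and tw(G) ≥ 2. Therefore the treewidth is 2.

Treewidth 2.
One such decomposition:
Bags: B1 = {a, g, i}  B2 = {a, f, g}  B3 = {a, c, f}  B4 = {b, f, g}  B5 = {c, d, f}  B6 = {a, c, e}  B7 = {c, f, h}
Tree: B1–B2, B2–B3, B2–B4, B3–B5, B3–B6, B3–B7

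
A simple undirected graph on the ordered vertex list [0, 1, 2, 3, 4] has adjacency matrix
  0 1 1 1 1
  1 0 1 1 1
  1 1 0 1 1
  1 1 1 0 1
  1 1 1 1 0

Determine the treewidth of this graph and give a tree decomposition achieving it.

A single bag containing all 5 vertices is trivially a valid decomposition of width 4. Conversely, {0, 1, 2, 3, 4} is a clique of size 5, and the vertices of any clique must share a bag in every tree decomposition; so some bag has ≥ 5 vertices and tw(G) ≥ 4. Combining the bounds, tw(G) = 4.

Treewidth 4.
One such decomposition:
Bags: B1 = {0, 1, 2, 3, 4}
Tree: (single bag)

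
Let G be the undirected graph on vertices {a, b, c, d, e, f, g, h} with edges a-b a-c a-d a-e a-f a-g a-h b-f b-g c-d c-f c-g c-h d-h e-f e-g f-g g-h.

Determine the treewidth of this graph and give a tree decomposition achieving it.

The largest bag has 4 vertices, giving width 3; this decomposition certifies tw(G) ≤ 3. On the other hand G contains the 4-clique {a, c, d, h}. A clique must lie in a single bag of any decomposition, so no decomposition can have width below 3. Therefore the treewidth is 3.

Treewidth 3.
One optimal decomposition is:
Bags: B1 = {a, b, f, g}  B2 = {a, c, f, g}  B3 = {a, c, g, h}  B4 = {a, e, f, g}  B5 = {a, c, d, h}
Tree: B1–B2, B2–B3, B2–B4, B3–B5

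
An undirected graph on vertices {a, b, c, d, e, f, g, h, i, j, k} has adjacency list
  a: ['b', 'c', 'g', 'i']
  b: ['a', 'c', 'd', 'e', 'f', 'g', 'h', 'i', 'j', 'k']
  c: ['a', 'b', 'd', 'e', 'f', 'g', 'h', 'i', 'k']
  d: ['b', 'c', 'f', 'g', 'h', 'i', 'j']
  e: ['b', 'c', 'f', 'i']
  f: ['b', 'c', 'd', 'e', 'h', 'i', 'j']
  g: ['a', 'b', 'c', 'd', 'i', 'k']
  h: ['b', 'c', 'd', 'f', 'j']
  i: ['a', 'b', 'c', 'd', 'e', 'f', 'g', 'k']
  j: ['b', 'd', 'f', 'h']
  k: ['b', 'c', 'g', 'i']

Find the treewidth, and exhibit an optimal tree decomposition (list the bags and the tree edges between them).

Each bag holds 5 vertices, so the decomposition has width 4, which upper-bounds the treewidth. For the lower bound, the 5 vertices {b, d, f, h, j} are pairwise adjacent, and any tree decomposition puts a clique entirely inside one bag — forcing width ≥ 4. The upper and lower bounds meet at 4, so that is the treewidth.

Treewidth 4.
One optimal decomposition is:
Bags: B1 = {b, c, d, f, i}  B2 = {b, c, d, g, i}  B3 = {b, c, d, f, h}  B4 = {b, c, e, f, i}  B5 = {a, b, c, g, i}  B6 = {b, d, f, h, j}  B7 = {b, c, g, i, k}
Tree: B1–B2, B1–B3, B1–B4, B2–B5, B3–B6, B5–B7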